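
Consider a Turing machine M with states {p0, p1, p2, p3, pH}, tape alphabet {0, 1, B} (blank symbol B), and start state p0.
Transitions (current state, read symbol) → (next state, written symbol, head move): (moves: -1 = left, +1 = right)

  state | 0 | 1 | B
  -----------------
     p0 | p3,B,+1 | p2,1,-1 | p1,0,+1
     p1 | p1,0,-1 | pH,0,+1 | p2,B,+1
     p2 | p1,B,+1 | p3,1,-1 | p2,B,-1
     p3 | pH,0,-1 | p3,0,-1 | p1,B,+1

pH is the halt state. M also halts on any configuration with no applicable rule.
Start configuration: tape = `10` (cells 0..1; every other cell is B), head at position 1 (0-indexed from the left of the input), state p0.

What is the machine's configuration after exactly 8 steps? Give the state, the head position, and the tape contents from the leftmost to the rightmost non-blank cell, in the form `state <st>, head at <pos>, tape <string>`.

state=p0 head=1 tape=B1[0]BBB   (p0,0)→(p3,B,+1)
state=p3 head=2 tape=B1B[B]BB   (p3,B)→(p1,B,+1)
state=p1 head=3 tape=B1BB[B]B   (p1,B)→(p2,B,+1)
state=p2 head=4 tape=B1BBB[B]   (p2,B)→(p2,B,-1)
state=p2 head=3 tape=B1BB[B]B   (p2,B)→(p2,B,-1)
state=p2 head=2 tape=B1B[B]BB   (p2,B)→(p2,B,-1)
state=p2 head=1 tape=B1[B]BBB   (p2,B)→(p2,B,-1)
state=p2 head=0 tape=B[1]BBBB   (p2,1)→(p3,1,-1)
state=p3 head=-1 tape=[B]1BBBB
After 8 steps: state p3, head at -1, tape 1.

state p3, head at -1, tape 1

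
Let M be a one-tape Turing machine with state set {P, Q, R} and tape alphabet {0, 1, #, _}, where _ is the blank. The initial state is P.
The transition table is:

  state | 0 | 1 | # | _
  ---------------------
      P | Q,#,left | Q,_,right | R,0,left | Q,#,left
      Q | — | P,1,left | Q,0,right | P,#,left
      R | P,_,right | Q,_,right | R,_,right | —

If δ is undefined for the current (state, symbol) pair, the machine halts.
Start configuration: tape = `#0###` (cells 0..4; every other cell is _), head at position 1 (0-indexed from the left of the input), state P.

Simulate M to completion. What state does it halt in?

Q

P | #[0]###_   read 0 → write #, move left, go to Q
Q | [#]####_   read # → write 0, move right, go to Q
Q | 0[#]###_   read # → write 0, move right, go to Q
Q | 00[#]##_   read # → write 0, move right, go to Q
Q | 000[#]#_   read # → write 0, move right, go to Q
Q | 0000[#]_   read # → write 0, move right, go to Q
Q | 00000[_]   read _ → write #, move left, go to P
P | 0000[0]#   read 0 → write #, move left, go to Q
Q | 000[0]##
No transition is defined for (Q, 0); M halts in state Q.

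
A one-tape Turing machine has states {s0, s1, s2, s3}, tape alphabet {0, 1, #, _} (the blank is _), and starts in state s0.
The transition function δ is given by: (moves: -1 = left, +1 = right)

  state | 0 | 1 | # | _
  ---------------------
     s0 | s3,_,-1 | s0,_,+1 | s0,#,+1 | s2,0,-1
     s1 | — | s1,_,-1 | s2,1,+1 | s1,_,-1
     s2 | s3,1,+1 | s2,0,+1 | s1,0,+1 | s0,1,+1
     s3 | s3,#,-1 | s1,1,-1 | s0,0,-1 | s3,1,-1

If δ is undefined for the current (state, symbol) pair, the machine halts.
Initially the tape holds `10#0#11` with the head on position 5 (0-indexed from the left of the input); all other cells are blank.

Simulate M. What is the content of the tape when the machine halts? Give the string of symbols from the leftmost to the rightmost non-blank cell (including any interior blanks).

10#0__1

s0 | 10#0#[1]1_   read 1 → write _, move +1, go to s0
s0 | 10#0#_[1]_   read 1 → write _, move +1, go to s0
s0 | 10#0#__[_]   read _ → write 0, move -1, go to s2
s2 | 10#0#_[_]0   read _ → write 1, move +1, go to s0
s0 | 10#0#_1[0]   read 0 → write _, move -1, go to s3
s3 | 10#0#_[1]_   read 1 → write 1, move -1, go to s1
s1 | 10#0#[_]1_   read _ → write _, move -1, go to s1
s1 | 10#0[#]_1_   read # → write 1, move +1, go to s2
s2 | 10#01[_]1_   read _ → write 1, move +1, go to s0
s0 | 10#011[1]_   read 1 → write _, move +1, go to s0
s0 | 10#011_[_]   read _ → write 0, move -1, go to s2
s2 | 10#011[_]0   read _ → write 1, move +1, go to s0
s0 | 10#0111[0]   read 0 → write _, move -1, go to s3
s3 | 10#011[1]_   read 1 → write 1, move -1, go to s1
s1 | 10#01[1]1_   read 1 → write _, move -1, go to s1
s1 | 10#0[1]_1_   read 1 → write _, move -1, go to s1
s1 | 10#[0]__1_
The non-blank tape span at halt is 10#0__1.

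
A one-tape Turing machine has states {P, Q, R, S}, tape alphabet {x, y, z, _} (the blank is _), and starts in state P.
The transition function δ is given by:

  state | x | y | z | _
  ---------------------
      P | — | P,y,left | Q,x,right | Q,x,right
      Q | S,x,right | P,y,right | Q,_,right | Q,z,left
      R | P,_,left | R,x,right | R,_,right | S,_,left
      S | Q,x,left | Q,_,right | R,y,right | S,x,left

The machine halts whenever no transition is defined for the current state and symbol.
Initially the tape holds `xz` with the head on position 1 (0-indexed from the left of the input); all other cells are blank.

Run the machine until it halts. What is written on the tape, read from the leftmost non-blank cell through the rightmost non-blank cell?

P | x[z]___   read z → write x, move right, go to Q
Q | xx[_]__   read _ → write z, move left, go to Q
Q | x[x]z__   read x → write x, move right, go to S
S | xx[z]__   read z → write y, move right, go to R
R | xxy[_]_   read _ → write _, move left, go to S
S | xx[y]__   read y → write _, move right, go to Q
Q | xx_[_]_   read _ → write z, move left, go to Q
Q | xx[_]z_   read _ → write z, move left, go to Q
Q | x[x]zz_   read x → write x, move right, go to S
S | xx[z]z_   read z → write y, move right, go to R
R | xxy[z]_   read z → write _, move right, go to R
R | xxy_[_]   read _ → write _, move left, go to S
S | xxy[_]_   read _ → write x, move left, go to S
S | xx[y]x_   read y → write _, move right, go to Q
Q | xx_[x]_   read x → write x, move right, go to S
S | xx_x[_]   read _ → write x, move left, go to S
S | xx_[x]x   read x → write x, move left, go to Q
Q | xx[_]xx   read _ → write z, move left, go to Q
Q | x[x]zxx   read x → write x, move right, go to S
S | xx[z]xx   read z → write y, move right, go to R
R | xxy[x]x   read x → write _, move left, go to P
P | xx[y]_x   read y → write y, move left, go to P
P | x[x]y_x
The non-blank tape span at halt is xxy_x.

xxy_x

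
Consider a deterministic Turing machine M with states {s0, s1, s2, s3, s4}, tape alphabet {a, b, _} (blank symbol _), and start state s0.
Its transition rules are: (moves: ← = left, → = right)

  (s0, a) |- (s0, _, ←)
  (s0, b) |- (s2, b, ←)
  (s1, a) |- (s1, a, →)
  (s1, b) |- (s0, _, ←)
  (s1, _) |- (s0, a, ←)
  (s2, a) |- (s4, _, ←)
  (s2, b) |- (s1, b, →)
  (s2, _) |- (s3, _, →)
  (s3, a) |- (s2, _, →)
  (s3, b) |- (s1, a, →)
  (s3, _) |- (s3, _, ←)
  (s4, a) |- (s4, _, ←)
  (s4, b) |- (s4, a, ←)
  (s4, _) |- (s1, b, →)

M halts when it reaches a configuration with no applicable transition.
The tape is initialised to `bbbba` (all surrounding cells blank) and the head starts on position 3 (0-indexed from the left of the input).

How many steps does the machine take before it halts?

14

state=s0 head=3 tape=_bbb[b]a   (s0,b)→(s2,b,←)
state=s2 head=2 tape=_bb[b]ba   (s2,b)→(s1,b,→)
state=s1 head=3 tape=_bbb[b]a   (s1,b)→(s0,_,←)
state=s0 head=2 tape=_bb[b]_a   (s0,b)→(s2,b,←)
state=s2 head=1 tape=_b[b]b_a   (s2,b)→(s1,b,→)
state=s1 head=2 tape=_bb[b]_a   (s1,b)→(s0,_,←)
state=s0 head=1 tape=_b[b]__a   (s0,b)→(s2,b,←)
state=s2 head=0 tape=_[b]b__a   (s2,b)→(s1,b,→)
state=s1 head=1 tape=_b[b]__a   (s1,b)→(s0,_,←)
state=s0 head=0 tape=_[b]___a   (s0,b)→(s2,b,←)
state=s2 head=-1 tape=[_]b___a   (s2,_)→(s3,_,→)
state=s3 head=0 tape=_[b]___a   (s3,b)→(s1,a,→)
state=s1 head=1 tape=_a[_]__a   (s1,_)→(s0,a,←)
state=s0 head=0 tape=_[a]a__a   (s0,a)→(s0,_,←)
state=s0 head=-1 tape=[_]_a__a
M halts after 14 transitions.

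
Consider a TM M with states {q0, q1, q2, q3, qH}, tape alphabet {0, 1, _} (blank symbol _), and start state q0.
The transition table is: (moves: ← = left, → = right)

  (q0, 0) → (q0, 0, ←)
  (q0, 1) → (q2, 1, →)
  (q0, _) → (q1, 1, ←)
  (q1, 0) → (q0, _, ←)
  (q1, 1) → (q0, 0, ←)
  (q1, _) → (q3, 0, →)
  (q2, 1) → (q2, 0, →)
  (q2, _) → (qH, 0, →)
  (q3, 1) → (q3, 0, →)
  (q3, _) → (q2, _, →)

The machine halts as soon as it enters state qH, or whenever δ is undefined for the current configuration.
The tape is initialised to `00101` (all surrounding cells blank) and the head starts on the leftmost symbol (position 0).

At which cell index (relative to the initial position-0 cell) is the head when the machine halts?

0

state=q0 head=0 tape=__[0]0101   (q0,0)→(q0,0,←)
state=q0 head=-1 tape=_[_]00101   (q0,_)→(q1,1,←)
state=q1 head=-2 tape=[_]100101   (q1,_)→(q3,0,→)
state=q3 head=-1 tape=0[1]00101   (q3,1)→(q3,0,→)
state=q3 head=0 tape=00[0]0101
At halt the head is at cell 0.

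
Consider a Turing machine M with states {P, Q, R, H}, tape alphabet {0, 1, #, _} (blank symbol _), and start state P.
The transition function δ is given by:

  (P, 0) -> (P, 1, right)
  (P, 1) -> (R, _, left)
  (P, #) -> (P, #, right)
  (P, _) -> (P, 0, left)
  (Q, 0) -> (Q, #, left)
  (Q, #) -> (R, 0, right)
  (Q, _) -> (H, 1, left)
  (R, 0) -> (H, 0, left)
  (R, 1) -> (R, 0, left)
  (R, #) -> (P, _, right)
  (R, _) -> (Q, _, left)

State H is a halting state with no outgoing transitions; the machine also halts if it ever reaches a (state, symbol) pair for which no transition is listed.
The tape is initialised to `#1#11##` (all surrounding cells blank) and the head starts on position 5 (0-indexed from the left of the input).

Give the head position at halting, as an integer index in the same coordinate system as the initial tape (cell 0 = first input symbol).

state=P head=5 tape=#1#11[#]#___   (P,#)→(P,#,right)
state=P head=6 tape=#1#11#[#]___   (P,#)→(P,#,right)
state=P head=7 tape=#1#11##[_]__   (P,_)→(P,0,left)
state=P head=6 tape=#1#11#[#]0__   (P,#)→(P,#,right)
state=P head=7 tape=#1#11##[0]__   (P,0)→(P,1,right)
state=P head=8 tape=#1#11##1[_]_   (P,_)→(P,0,left)
state=P head=7 tape=#1#11##[1]0_   (P,1)→(R,_,left)
state=R head=6 tape=#1#11#[#]_0_   (R,#)→(P,_,right)
state=P head=7 tape=#1#11#_[_]0_   (P,_)→(P,0,left)
state=P head=6 tape=#1#11#[_]00_   (P,_)→(P,0,left)
state=P head=5 tape=#1#11[#]000_   (P,#)→(P,#,right)
state=P head=6 tape=#1#11#[0]00_   (P,0)→(P,1,right)
state=P head=7 tape=#1#11#1[0]0_   (P,0)→(P,1,right)
state=P head=8 tape=#1#11#11[0]_   (P,0)→(P,1,right)
state=P head=9 tape=#1#11#111[_]   (P,_)→(P,0,left)
state=P head=8 tape=#1#11#11[1]0   (P,1)→(R,_,left)
state=R head=7 tape=#1#11#1[1]_0   (R,1)→(R,0,left)
state=R head=6 tape=#1#11#[1]0_0   (R,1)→(R,0,left)
state=R head=5 tape=#1#11[#]00_0   (R,#)→(P,_,right)
state=P head=6 tape=#1#11_[0]0_0   (P,0)→(P,1,right)
state=P head=7 tape=#1#11_1[0]_0   (P,0)→(P,1,right)
state=P head=8 tape=#1#11_11[_]0   (P,_)→(P,0,left)
state=P head=7 tape=#1#11_1[1]00   (P,1)→(R,_,left)
state=R head=6 tape=#1#11_[1]_00   (R,1)→(R,0,left)
state=R head=5 tape=#1#11[_]0_00   (R,_)→(Q,_,left)
state=Q head=4 tape=#1#1[1]_0_00
At halt the head is at cell 4.

4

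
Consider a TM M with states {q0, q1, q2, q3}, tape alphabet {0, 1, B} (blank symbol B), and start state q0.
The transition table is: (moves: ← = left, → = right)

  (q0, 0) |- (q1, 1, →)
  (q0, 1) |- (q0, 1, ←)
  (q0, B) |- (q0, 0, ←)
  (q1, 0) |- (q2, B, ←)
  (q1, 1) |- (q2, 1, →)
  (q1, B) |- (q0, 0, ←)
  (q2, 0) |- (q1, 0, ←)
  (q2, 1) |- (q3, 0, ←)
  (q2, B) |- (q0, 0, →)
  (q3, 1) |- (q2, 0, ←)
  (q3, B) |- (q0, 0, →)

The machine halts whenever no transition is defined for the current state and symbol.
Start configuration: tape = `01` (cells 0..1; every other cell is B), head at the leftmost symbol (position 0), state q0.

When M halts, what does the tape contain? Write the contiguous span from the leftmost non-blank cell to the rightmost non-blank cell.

state=q0 head=0 tape=B[0]1BB   (q0,0)→(q1,1,→)
state=q1 head=1 tape=B1[1]BB   (q1,1)→(q2,1,→)
state=q2 head=2 tape=B11[B]B   (q2,B)→(q0,0,→)
state=q0 head=3 tape=B110[B]   (q0,B)→(q0,0,←)
state=q0 head=2 tape=B11[0]0   (q0,0)→(q1,1,→)
state=q1 head=3 tape=B111[0]   (q1,0)→(q2,B,←)
state=q2 head=2 tape=B11[1]B   (q2,1)→(q3,0,←)
state=q3 head=1 tape=B1[1]0B   (q3,1)→(q2,0,←)
state=q2 head=0 tape=B[1]00B   (q2,1)→(q3,0,←)
state=q3 head=-1 tape=[B]000B   (q3,B)→(q0,0,→)
state=q0 head=0 tape=0[0]00B   (q0,0)→(q1,1,→)
state=q1 head=1 tape=01[0]0B   (q1,0)→(q2,B,←)
state=q2 head=0 tape=0[1]B0B   (q2,1)→(q3,0,←)
state=q3 head=-1 tape=[0]0B0B
The non-blank tape span at halt is 00B0.

00B0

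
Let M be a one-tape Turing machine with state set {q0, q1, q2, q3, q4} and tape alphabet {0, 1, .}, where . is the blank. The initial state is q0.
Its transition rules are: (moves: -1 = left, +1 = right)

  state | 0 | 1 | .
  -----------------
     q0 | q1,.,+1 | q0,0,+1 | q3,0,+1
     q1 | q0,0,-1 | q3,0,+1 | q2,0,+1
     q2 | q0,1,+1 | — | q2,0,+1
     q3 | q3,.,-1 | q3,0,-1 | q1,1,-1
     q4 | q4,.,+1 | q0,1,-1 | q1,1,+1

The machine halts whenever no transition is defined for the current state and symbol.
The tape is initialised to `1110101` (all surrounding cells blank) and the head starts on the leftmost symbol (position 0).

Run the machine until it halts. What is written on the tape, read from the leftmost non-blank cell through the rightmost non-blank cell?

01...1..1

state=q0 head=0 tape=..[1]110101   (q0,1)→(q0,0,+1)
state=q0 head=1 tape=..0[1]10101   (q0,1)→(q0,0,+1)
state=q0 head=2 tape=..00[1]0101   (q0,1)→(q0,0,+1)
state=q0 head=3 tape=..000[0]101   (q0,0)→(q1,.,+1)
state=q1 head=4 tape=..000.[1]01   (q1,1)→(q3,0,+1)
state=q3 head=5 tape=..000.0[0]1   (q3,0)→(q3,.,-1)
state=q3 head=4 tape=..000.[0].1   (q3,0)→(q3,.,-1)
state=q3 head=3 tape=..000[.]..1   (q3,.)→(q1,1,-1)
state=q1 head=2 tape=..00[0]1..1   (q1,0)→(q0,0,-1)
state=q0 head=1 tape=..0[0]01..1   (q0,0)→(q1,.,+1)
state=q1 head=2 tape=..0.[0]1..1   (q1,0)→(q0,0,-1)
state=q0 head=1 tape=..0[.]01..1   (q0,.)→(q3,0,+1)
state=q3 head=2 tape=..00[0]1..1   (q3,0)→(q3,.,-1)
state=q3 head=1 tape=..0[0].1..1   (q3,0)→(q3,.,-1)
state=q3 head=0 tape=..[0]..1..1   (q3,0)→(q3,.,-1)
state=q3 head=-1 tape=.[.]...1..1   (q3,.)→(q1,1,-1)
state=q1 head=-2 tape=[.]1...1..1   (q1,.)→(q2,0,+1)
state=q2 head=-1 tape=0[1]...1..1
The non-blank tape span at halt is 01...1..1.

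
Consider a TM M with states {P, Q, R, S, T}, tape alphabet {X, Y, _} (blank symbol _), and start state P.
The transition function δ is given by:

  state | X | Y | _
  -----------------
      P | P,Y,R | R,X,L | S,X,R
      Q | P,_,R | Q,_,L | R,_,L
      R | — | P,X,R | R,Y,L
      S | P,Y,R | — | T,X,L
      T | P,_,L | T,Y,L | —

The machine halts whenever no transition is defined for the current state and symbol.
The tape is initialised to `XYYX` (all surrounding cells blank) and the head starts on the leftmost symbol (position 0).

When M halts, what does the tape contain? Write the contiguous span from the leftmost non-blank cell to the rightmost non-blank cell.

state=P head=0 tape=[X]YYX____   (P,X)→(P,Y,R)
state=P head=1 tape=Y[Y]YX____   (P,Y)→(R,X,L)
state=R head=0 tape=[Y]XYX____   (R,Y)→(P,X,R)
state=P head=1 tape=X[X]YX____   (P,X)→(P,Y,R)
state=P head=2 tape=XY[Y]X____   (P,Y)→(R,X,L)
state=R head=1 tape=X[Y]XX____   (R,Y)→(P,X,R)
state=P head=2 tape=XX[X]X____   (P,X)→(P,Y,R)
state=P head=3 tape=XXY[X]____   (P,X)→(P,Y,R)
state=P head=4 tape=XXYY[_]___   (P,_)→(S,X,R)
state=S head=5 tape=XXYYX[_]__   (S,_)→(T,X,L)
state=T head=4 tape=XXYY[X]X__   (T,X)→(P,_,L)
state=P head=3 tape=XXY[Y]_X__   (P,Y)→(R,X,L)
state=R head=2 tape=XX[Y]X_X__   (R,Y)→(P,X,R)
state=P head=3 tape=XXX[X]_X__   (P,X)→(P,Y,R)
state=P head=4 tape=XXXY[_]X__   (P,_)→(S,X,R)
state=S head=5 tape=XXXYX[X]__   (S,X)→(P,Y,R)
state=P head=6 tape=XXXYXY[_]_   (P,_)→(S,X,R)
state=S head=7 tape=XXXYXYX[_]   (S,_)→(T,X,L)
state=T head=6 tape=XXXYXY[X]X   (T,X)→(P,_,L)
state=P head=5 tape=XXXYX[Y]_X   (P,Y)→(R,X,L)
state=R head=4 tape=XXXY[X]X_X
The non-blank tape span at halt is XXXYXX_X.

XXXYXX_X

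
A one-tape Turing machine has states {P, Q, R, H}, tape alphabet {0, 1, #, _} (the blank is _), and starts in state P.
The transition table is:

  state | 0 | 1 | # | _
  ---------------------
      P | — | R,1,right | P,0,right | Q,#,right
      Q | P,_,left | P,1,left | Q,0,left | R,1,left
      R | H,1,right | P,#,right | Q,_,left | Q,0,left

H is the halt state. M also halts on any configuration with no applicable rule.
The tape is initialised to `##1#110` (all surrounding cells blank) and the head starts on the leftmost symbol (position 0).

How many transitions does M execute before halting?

5

P | [#]#1#110   read # → write 0, move right, go to P
P | 0[#]1#110   read # → write 0, move right, go to P
P | 00[1]#110   read 1 → write 1, move right, go to R
R | 001[#]110   read # → write _, move left, go to Q
Q | 00[1]_110   read 1 → write 1, move left, go to P
P | 0[0]1_110
M halts after 5 transitions.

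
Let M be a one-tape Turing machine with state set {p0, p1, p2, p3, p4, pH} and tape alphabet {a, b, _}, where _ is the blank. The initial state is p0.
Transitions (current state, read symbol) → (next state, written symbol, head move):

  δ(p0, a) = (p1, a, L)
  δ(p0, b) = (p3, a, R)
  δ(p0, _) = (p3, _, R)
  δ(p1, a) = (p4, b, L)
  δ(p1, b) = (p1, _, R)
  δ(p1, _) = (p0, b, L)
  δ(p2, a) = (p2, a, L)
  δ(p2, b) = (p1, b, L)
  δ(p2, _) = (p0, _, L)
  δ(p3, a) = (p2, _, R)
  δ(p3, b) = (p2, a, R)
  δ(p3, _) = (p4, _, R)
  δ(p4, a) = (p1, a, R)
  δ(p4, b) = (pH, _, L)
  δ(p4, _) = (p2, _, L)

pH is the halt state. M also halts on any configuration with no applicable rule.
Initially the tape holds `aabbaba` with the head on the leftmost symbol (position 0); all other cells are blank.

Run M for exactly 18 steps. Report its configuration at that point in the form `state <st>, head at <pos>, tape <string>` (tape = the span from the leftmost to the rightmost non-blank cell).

state=p0 head=0 tape=___[a]abbaba   (p0,a)→(p1,a,L)
state=p1 head=-1 tape=__[_]aabbaba   (p1,_)→(p0,b,L)
state=p0 head=-2 tape=_[_]baabbaba   (p0,_)→(p3,_,R)
state=p3 head=-1 tape=__[b]aabbaba   (p3,b)→(p2,a,R)
state=p2 head=0 tape=__a[a]abbaba   (p2,a)→(p2,a,L)
state=p2 head=-1 tape=__[a]aabbaba   (p2,a)→(p2,a,L)
state=p2 head=-2 tape=_[_]aaabbaba   (p2,_)→(p0,_,L)
state=p0 head=-3 tape=[_]_aaabbaba   (p0,_)→(p3,_,R)
state=p3 head=-2 tape=_[_]aaabbaba   (p3,_)→(p4,_,R)
state=p4 head=-1 tape=__[a]aabbaba   (p4,a)→(p1,a,R)
state=p1 head=0 tape=__a[a]abbaba   (p1,a)→(p4,b,L)
state=p4 head=-1 tape=__[a]babbaba   (p4,a)→(p1,a,R)
state=p1 head=0 tape=__a[b]abbaba   (p1,b)→(p1,_,R)
state=p1 head=1 tape=__a_[a]bbaba   (p1,a)→(p4,b,L)
state=p4 head=0 tape=__a[_]bbbaba   (p4,_)→(p2,_,L)
state=p2 head=-1 tape=__[a]_bbbaba   (p2,a)→(p2,a,L)
state=p2 head=-2 tape=_[_]a_bbbaba   (p2,_)→(p0,_,L)
state=p0 head=-3 tape=[_]_a_bbbaba   (p0,_)→(p3,_,R)
state=p3 head=-2 tape=_[_]a_bbbaba
After 18 steps: state p3, head at -2, tape a_bbbaba.

state p3, head at -2, tape a_bbbaba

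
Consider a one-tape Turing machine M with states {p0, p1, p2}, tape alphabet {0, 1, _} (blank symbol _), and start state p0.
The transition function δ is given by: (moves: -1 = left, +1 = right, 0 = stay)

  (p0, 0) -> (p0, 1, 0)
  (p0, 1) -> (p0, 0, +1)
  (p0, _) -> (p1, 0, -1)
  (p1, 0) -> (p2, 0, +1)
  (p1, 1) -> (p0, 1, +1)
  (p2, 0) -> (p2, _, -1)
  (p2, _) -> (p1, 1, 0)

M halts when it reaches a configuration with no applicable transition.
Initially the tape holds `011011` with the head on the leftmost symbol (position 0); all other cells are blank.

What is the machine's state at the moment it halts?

p2

p0 | _[0]11011_   read 0 → write 1, move 0, go to p0
p0 | _[1]11011_   read 1 → write 0, move +1, go to p0
p0 | _0[1]1011_   read 1 → write 0, move +1, go to p0
p0 | _00[1]011_   read 1 → write 0, move +1, go to p0
p0 | _000[0]11_   read 0 → write 1, move 0, go to p0
p0 | _000[1]11_   read 1 → write 0, move +1, go to p0
p0 | _0000[1]1_   read 1 → write 0, move +1, go to p0
p0 | _00000[1]_   read 1 → write 0, move +1, go to p0
p0 | _000000[_]   read _ → write 0, move -1, go to p1
p1 | _00000[0]0   read 0 → write 0, move +1, go to p2
p2 | _000000[0]   read 0 → write _, move -1, go to p2
p2 | _00000[0]_   read 0 → write _, move -1, go to p2
p2 | _0000[0]__   read 0 → write _, move -1, go to p2
p2 | _000[0]___   read 0 → write _, move -1, go to p2
p2 | _00[0]____   read 0 → write _, move -1, go to p2
p2 | _0[0]_____   read 0 → write _, move -1, go to p2
p2 | _[0]______   read 0 → write _, move -1, go to p2
p2 | [_]_______   read _ → write 1, move 0, go to p1
p1 | [1]_______   read 1 → write 1, move +1, go to p0
p0 | 1[_]______   read _ → write 0, move -1, go to p1
p1 | [1]0______   read 1 → write 1, move +1, go to p0
p0 | 1[0]______   read 0 → write 1, move 0, go to p0
p0 | 1[1]______   read 1 → write 0, move +1, go to p0
p0 | 10[_]_____   read _ → write 0, move -1, go to p1
p1 | 1[0]0_____   read 0 → write 0, move +1, go to p2
p2 | 10[0]_____   read 0 → write _, move -1, go to p2
p2 | 1[0]______   read 0 → write _, move -1, go to p2
p2 | [1]_______
No transition is defined for (p2, 1); M halts in state p2.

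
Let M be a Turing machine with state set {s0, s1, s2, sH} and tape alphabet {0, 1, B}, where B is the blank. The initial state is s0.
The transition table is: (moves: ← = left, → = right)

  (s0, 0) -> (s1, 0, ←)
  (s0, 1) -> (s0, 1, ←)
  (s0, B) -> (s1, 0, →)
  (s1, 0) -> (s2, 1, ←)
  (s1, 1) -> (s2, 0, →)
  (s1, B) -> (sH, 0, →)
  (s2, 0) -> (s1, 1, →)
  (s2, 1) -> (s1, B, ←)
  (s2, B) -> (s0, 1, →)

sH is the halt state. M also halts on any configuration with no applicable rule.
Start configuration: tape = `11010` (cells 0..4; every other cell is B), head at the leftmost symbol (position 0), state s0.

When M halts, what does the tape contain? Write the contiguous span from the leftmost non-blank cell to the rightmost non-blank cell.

s0 | B[1]1010BB   read 1 → write 1, move ←, go to s0
s0 | [B]11010BB   read B → write 0, move →, go to s1
s1 | 0[1]1010BB   read 1 → write 0, move →, go to s2
s2 | 00[1]010BB   read 1 → write B, move ←, go to s1
s1 | 0[0]B010BB   read 0 → write 1, move ←, go to s2
s2 | [0]1B010BB   read 0 → write 1, move →, go to s1
s1 | 1[1]B010BB   read 1 → write 0, move →, go to s2
s2 | 10[B]010BB   read B → write 1, move →, go to s0
s0 | 101[0]10BB   read 0 → write 0, move ←, go to s1
s1 | 10[1]010BB   read 1 → write 0, move →, go to s2
s2 | 100[0]10BB   read 0 → write 1, move →, go to s1
s1 | 1001[1]0BB   read 1 → write 0, move →, go to s2
s2 | 10010[0]BB   read 0 → write 1, move →, go to s1
s1 | 100101[B]B   read B → write 0, move →, go to sH
sH | 1001010[B]
The non-blank tape span at halt is 1001010.

1001010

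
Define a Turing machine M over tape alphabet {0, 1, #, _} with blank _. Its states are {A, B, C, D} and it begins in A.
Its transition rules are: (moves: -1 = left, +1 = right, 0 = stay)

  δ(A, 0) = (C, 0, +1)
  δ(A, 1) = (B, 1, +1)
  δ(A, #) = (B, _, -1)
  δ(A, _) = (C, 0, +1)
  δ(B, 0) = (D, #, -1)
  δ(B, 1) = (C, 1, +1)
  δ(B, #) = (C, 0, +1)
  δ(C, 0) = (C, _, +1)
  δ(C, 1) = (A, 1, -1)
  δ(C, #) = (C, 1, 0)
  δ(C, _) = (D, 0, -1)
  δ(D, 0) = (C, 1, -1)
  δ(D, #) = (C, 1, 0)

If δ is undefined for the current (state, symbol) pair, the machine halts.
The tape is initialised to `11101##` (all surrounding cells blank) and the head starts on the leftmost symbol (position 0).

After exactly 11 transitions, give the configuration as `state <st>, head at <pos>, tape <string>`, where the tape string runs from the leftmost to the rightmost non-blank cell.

A | [1]1101##   read 1 → write 1, move +1, go to B
B | 1[1]101##   read 1 → write 1, move +1, go to C
C | 11[1]01##   read 1 → write 1, move -1, go to A
A | 1[1]101##   read 1 → write 1, move +1, go to B
B | 11[1]01##   read 1 → write 1, move +1, go to C
C | 111[0]1##   read 0 → write _, move +1, go to C
C | 111_[1]##   read 1 → write 1, move -1, go to A
A | 111[_]1##   read _ → write 0, move +1, go to C
C | 1110[1]##   read 1 → write 1, move -1, go to A
A | 111[0]1##   read 0 → write 0, move +1, go to C
C | 1110[1]##   read 1 → write 1, move -1, go to A
A | 111[0]1##
After 11 steps: state A, head at 3, tape 11101##.

state A, head at 3, tape 11101##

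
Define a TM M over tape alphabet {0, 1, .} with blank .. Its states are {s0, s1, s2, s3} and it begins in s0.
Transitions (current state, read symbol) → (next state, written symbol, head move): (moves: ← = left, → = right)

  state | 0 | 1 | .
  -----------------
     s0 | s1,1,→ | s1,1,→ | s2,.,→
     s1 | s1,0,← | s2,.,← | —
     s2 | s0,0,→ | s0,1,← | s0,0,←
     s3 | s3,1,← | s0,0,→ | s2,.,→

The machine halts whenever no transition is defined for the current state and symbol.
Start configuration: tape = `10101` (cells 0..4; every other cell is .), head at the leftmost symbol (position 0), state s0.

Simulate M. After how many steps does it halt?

15

state=s0 head=0 tape=..[1]0101.   (s0,1)→(s1,1,→)
state=s1 head=1 tape=..1[0]101.   (s1,0)→(s1,0,←)
state=s1 head=0 tape=..[1]0101.   (s1,1)→(s2,.,←)
state=s2 head=-1 tape=.[.].0101.   (s2,.)→(s0,0,←)
state=s0 head=-2 tape=[.]0.0101.   (s0,.)→(s2,.,→)
state=s2 head=-1 tape=.[0].0101.   (s2,0)→(s0,0,→)
state=s0 head=0 tape=.0[.]0101.   (s0,.)→(s2,.,→)
state=s2 head=1 tape=.0.[0]101.   (s2,0)→(s0,0,→)
state=s0 head=2 tape=.0.0[1]01.   (s0,1)→(s1,1,→)
state=s1 head=3 tape=.0.01[0]1.   (s1,0)→(s1,0,←)
state=s1 head=2 tape=.0.0[1]01.   (s1,1)→(s2,.,←)
state=s2 head=1 tape=.0.[0].01.   (s2,0)→(s0,0,→)
state=s0 head=2 tape=.0.0[.]01.   (s0,.)→(s2,.,→)
state=s2 head=3 tape=.0.0.[0]1.   (s2,0)→(s0,0,→)
state=s0 head=4 tape=.0.0.0[1].   (s0,1)→(s1,1,→)
state=s1 head=5 tape=.0.0.01[.]
M halts after 15 transitions.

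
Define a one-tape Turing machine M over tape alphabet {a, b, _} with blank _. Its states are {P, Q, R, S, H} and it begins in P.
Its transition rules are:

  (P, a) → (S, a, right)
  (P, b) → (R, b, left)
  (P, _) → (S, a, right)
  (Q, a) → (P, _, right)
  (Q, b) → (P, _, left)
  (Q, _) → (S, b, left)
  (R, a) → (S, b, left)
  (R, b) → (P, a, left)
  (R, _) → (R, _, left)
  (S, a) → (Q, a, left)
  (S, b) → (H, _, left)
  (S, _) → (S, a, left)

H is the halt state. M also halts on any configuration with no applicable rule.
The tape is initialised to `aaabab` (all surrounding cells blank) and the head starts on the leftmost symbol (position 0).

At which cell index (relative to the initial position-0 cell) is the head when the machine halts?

2

P | [a]aabab   read a → write a, move right, go to S
S | a[a]abab   read a → write a, move left, go to Q
Q | [a]aabab   read a → write _, move right, go to P
P | _[a]abab   read a → write a, move right, go to S
S | _a[a]bab   read a → write a, move left, go to Q
Q | _[a]abab   read a → write _, move right, go to P
P | __[a]bab   read a → write a, move right, go to S
S | __a[b]ab   read b → write _, move left, go to H
H | __[a]_ab
At halt the head is at cell 2.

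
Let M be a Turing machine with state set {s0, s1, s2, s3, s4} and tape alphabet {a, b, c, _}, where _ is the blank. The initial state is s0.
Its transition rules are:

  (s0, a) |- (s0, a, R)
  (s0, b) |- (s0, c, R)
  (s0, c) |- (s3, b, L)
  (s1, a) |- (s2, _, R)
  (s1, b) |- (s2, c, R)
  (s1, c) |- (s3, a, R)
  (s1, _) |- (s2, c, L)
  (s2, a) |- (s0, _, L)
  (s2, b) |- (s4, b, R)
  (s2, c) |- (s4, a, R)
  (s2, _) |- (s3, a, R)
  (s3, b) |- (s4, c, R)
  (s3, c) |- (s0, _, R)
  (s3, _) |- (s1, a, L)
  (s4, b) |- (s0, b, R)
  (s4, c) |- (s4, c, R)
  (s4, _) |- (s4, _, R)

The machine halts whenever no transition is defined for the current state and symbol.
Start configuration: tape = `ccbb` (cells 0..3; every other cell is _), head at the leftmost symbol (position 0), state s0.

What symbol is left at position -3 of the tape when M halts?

a

state=s0 head=0 tape=___[c]cbb_   (s0,c)→(s3,b,L)
state=s3 head=-1 tape=__[_]bcbb_   (s3,_)→(s1,a,L)
state=s1 head=-2 tape=_[_]abcbb_   (s1,_)→(s2,c,L)
state=s2 head=-3 tape=[_]cabcbb_   (s2,_)→(s3,a,R)
state=s3 head=-2 tape=a[c]abcbb_   (s3,c)→(s0,_,R)
state=s0 head=-1 tape=a_[a]bcbb_   (s0,a)→(s0,a,R)
state=s0 head=0 tape=a_a[b]cbb_   (s0,b)→(s0,c,R)
state=s0 head=1 tape=a_ac[c]bb_   (s0,c)→(s3,b,L)
state=s3 head=0 tape=a_a[c]bbb_   (s3,c)→(s0,_,R)
state=s0 head=1 tape=a_a_[b]bb_   (s0,b)→(s0,c,R)
state=s0 head=2 tape=a_a_c[b]b_   (s0,b)→(s0,c,R)
state=s0 head=3 tape=a_a_cc[b]_   (s0,b)→(s0,c,R)
state=s0 head=4 tape=a_a_ccc[_]
Cell -3 holds a when M halts.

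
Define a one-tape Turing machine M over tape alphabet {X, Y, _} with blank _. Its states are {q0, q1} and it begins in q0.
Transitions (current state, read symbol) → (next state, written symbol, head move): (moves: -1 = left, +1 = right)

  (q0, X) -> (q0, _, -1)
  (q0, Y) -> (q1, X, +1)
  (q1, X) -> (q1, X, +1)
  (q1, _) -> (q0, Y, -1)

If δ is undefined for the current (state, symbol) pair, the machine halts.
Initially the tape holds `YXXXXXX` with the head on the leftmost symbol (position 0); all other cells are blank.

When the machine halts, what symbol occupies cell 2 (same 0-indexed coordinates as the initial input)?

_

q0 | _[Y]XXXXXX_   read Y → write X, move +1, go to q1
q1 | _X[X]XXXXX_   read X → write X, move +1, go to q1
q1 | _XX[X]XXXX_   read X → write X, move +1, go to q1
q1 | _XXX[X]XXX_   read X → write X, move +1, go to q1
q1 | _XXXX[X]XX_   read X → write X, move +1, go to q1
q1 | _XXXXX[X]X_   read X → write X, move +1, go to q1
q1 | _XXXXXX[X]_   read X → write X, move +1, go to q1
q1 | _XXXXXXX[_]   read _ → write Y, move -1, go to q0
q0 | _XXXXXX[X]Y   read X → write _, move -1, go to q0
q0 | _XXXXX[X]_Y   read X → write _, move -1, go to q0
q0 | _XXXX[X]__Y   read X → write _, move -1, go to q0
q0 | _XXX[X]___Y   read X → write _, move -1, go to q0
q0 | _XX[X]____Y   read X → write _, move -1, go to q0
q0 | _X[X]_____Y   read X → write _, move -1, go to q0
q0 | _[X]______Y   read X → write _, move -1, go to q0
q0 | [_]_______Y
Cell 2 holds _ when M halts.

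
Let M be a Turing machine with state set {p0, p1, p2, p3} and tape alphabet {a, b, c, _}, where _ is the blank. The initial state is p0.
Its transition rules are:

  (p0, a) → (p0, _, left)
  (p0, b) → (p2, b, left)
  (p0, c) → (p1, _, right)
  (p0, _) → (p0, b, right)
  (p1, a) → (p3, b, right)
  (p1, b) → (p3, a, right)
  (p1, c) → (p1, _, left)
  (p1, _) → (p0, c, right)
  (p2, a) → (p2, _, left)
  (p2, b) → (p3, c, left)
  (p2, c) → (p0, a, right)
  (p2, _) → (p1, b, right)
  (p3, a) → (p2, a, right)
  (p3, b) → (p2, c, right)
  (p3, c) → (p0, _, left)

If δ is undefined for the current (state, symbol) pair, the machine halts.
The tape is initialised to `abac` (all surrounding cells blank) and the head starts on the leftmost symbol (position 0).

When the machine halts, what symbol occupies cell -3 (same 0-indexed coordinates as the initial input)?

b

p0 | ___[a]bac   read a → write _, move left, go to p0
p0 | __[_]_bac   read _ → write b, move right, go to p0
p0 | __b[_]bac   read _ → write b, move right, go to p0
p0 | __bb[b]ac   read b → write b, move left, go to p2
p2 | __b[b]bac   read b → write c, move left, go to p3
p3 | __[b]cbac   read b → write c, move right, go to p2
p2 | __c[c]bac   read c → write a, move right, go to p0
p0 | __ca[b]ac   read b → write b, move left, go to p2
p2 | __c[a]bac   read a → write _, move left, go to p2
p2 | __[c]_bac   read c → write a, move right, go to p0
p0 | __a[_]bac   read _ → write b, move right, go to p0
p0 | __ab[b]ac   read b → write b, move left, go to p2
p2 | __a[b]bac   read b → write c, move left, go to p3
p3 | __[a]cbac   read a → write a, move right, go to p2
p2 | __a[c]bac   read c → write a, move right, go to p0
p0 | __aa[b]ac   read b → write b, move left, go to p2
p2 | __a[a]bac   read a → write _, move left, go to p2
p2 | __[a]_bac   read a → write _, move left, go to p2
p2 | _[_]__bac   read _ → write b, move right, go to p1
p1 | _b[_]_bac   read _ → write c, move right, go to p0
p0 | _bc[_]bac   read _ → write b, move right, go to p0
p0 | _bcb[b]ac   read b → write b, move left, go to p2
p2 | _bc[b]bac   read b → write c, move left, go to p3
p3 | _b[c]cbac   read c → write _, move left, go to p0
p0 | _[b]_cbac   read b → write b, move left, go to p2
p2 | [_]b_cbac   read _ → write b, move right, go to p1
p1 | b[b]_cbac   read b → write a, move right, go to p3
p3 | ba[_]cbac
Cell -3 holds b when M halts.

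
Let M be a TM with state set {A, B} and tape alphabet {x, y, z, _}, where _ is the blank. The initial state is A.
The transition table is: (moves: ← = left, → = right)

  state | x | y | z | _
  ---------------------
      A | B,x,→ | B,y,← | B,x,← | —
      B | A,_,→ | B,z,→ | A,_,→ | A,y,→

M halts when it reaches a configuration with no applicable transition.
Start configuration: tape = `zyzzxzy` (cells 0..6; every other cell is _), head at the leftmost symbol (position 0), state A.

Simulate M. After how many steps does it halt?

14

state=A head=0 tape=_[z]yzzxzy__   (A,z)→(B,x,←)
state=B head=-1 tape=[_]xyzzxzy__   (B,_)→(A,y,→)
state=A head=0 tape=y[x]yzzxzy__   (A,x)→(B,x,→)
state=B head=1 tape=yx[y]zzxzy__   (B,y)→(B,z,→)
state=B head=2 tape=yxz[z]zxzy__   (B,z)→(A,_,→)
state=A head=3 tape=yxz_[z]xzy__   (A,z)→(B,x,←)
state=B head=2 tape=yxz[_]xxzy__   (B,_)→(A,y,→)
state=A head=3 tape=yxzy[x]xzy__   (A,x)→(B,x,→)
state=B head=4 tape=yxzyx[x]zy__   (B,x)→(A,_,→)
state=A head=5 tape=yxzyx_[z]y__   (A,z)→(B,x,←)
state=B head=4 tape=yxzyx[_]xy__   (B,_)→(A,y,→)
state=A head=5 tape=yxzyxy[x]y__   (A,x)→(B,x,→)
state=B head=6 tape=yxzyxyx[y]__   (B,y)→(B,z,→)
state=B head=7 tape=yxzyxyxz[_]_   (B,_)→(A,y,→)
state=A head=8 tape=yxzyxyxzy[_]
M halts after 14 transitions.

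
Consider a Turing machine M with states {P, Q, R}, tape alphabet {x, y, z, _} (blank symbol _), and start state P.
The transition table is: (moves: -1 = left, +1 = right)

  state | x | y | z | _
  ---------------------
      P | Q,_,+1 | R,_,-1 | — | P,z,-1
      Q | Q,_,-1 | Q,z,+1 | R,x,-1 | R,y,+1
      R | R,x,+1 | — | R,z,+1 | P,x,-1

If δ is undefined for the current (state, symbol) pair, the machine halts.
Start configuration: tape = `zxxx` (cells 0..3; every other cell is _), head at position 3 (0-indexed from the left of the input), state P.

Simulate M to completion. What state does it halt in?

P

P | zxx[x]__   read x → write _, move +1, go to Q
Q | zxx_[_]_   read _ → write y, move +1, go to R
R | zxx_y[_]   read _ → write x, move -1, go to P
P | zxx_[y]x   read y → write _, move -1, go to R
R | zxx[_]_x   read _ → write x, move -1, go to P
P | zx[x]x_x   read x → write _, move +1, go to Q
Q | zx_[x]_x   read x → write _, move -1, go to Q
Q | zx[_]__x   read _ → write y, move +1, go to R
R | zxy[_]_x   read _ → write x, move -1, go to P
P | zx[y]x_x   read y → write _, move -1, go to R
R | z[x]_x_x   read x → write x, move +1, go to R
R | zx[_]x_x   read _ → write x, move -1, go to P
P | z[x]xx_x   read x → write _, move +1, go to Q
Q | z_[x]x_x   read x → write _, move -1, go to Q
Q | z[_]_x_x   read _ → write y, move +1, go to R
R | zy[_]x_x   read _ → write x, move -1, go to P
P | z[y]xx_x   read y → write _, move -1, go to R
R | [z]_xx_x   read z → write z, move +1, go to R
R | z[_]xx_x   read _ → write x, move -1, go to P
P | [z]xxx_x
No transition is defined for (P, z); M halts in state P.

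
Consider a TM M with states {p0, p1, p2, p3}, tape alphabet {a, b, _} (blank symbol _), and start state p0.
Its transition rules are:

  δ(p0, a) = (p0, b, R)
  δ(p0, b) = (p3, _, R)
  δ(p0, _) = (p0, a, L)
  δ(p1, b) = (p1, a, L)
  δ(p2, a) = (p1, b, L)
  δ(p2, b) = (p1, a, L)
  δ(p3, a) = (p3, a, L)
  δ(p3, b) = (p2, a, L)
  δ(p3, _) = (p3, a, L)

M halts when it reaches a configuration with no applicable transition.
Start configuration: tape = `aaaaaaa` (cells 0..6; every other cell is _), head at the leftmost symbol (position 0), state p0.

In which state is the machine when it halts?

p1

p0 | _[a]aaaaaa_   read a → write b, move R, go to p0
p0 | _b[a]aaaaa_   read a → write b, move R, go to p0
p0 | _bb[a]aaaa_   read a → write b, move R, go to p0
p0 | _bbb[a]aaa_   read a → write b, move R, go to p0
p0 | _bbbb[a]aa_   read a → write b, move R, go to p0
p0 | _bbbbb[a]a_   read a → write b, move R, go to p0
p0 | _bbbbbb[a]_   read a → write b, move R, go to p0
p0 | _bbbbbbb[_]   read _ → write a, move L, go to p0
p0 | _bbbbbb[b]a   read b → write _, move R, go to p3
p3 | _bbbbbb_[a]   read a → write a, move L, go to p3
p3 | _bbbbbb[_]a   read _ → write a, move L, go to p3
p3 | _bbbbb[b]aa   read b → write a, move L, go to p2
p2 | _bbbb[b]aaa   read b → write a, move L, go to p1
p1 | _bbb[b]aaaa   read b → write a, move L, go to p1
p1 | _bb[b]aaaaa   read b → write a, move L, go to p1
p1 | _b[b]aaaaaa   read b → write a, move L, go to p1
p1 | _[b]aaaaaaa   read b → write a, move L, go to p1
p1 | [_]aaaaaaaa
No transition is defined for (p1, _); M halts in state p1.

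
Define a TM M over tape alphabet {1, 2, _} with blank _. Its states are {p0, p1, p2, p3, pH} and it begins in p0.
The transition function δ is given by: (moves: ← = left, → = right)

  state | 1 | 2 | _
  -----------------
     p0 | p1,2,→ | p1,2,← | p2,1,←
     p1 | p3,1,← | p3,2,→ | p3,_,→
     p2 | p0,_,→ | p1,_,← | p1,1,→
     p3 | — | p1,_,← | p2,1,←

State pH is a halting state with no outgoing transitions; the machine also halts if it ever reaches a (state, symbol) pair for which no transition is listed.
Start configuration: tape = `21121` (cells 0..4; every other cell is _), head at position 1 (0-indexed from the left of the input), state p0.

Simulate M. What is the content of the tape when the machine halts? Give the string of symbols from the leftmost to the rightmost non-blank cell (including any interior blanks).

111121

state=p0 head=1 tape=_2[1]121   (p0,1)→(p1,2,→)
state=p1 head=2 tape=_22[1]21   (p1,1)→(p3,1,←)
state=p3 head=1 tape=_2[2]121   (p3,2)→(p1,_,←)
state=p1 head=0 tape=_[2]_121   (p1,2)→(p3,2,→)
state=p3 head=1 tape=_2[_]121   (p3,_)→(p2,1,←)
state=p2 head=0 tape=_[2]1121   (p2,2)→(p1,_,←)
state=p1 head=-1 tape=[_]_1121   (p1,_)→(p3,_,→)
state=p3 head=0 tape=_[_]1121   (p3,_)→(p2,1,←)
state=p2 head=-1 tape=[_]11121   (p2,_)→(p1,1,→)
state=p1 head=0 tape=1[1]1121   (p1,1)→(p3,1,←)
state=p3 head=-1 tape=[1]11121
The non-blank tape span at halt is 111121.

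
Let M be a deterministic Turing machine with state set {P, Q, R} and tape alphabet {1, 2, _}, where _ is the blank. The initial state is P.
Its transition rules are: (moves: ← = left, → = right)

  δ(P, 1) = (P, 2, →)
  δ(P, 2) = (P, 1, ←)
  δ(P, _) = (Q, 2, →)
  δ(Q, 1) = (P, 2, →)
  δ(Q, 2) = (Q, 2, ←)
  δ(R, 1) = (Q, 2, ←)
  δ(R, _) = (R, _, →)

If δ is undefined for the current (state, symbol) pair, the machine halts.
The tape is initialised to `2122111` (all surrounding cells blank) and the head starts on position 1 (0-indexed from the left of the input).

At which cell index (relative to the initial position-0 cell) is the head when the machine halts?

8

state=P head=1 tape=__2[1]22111__   (P,1)→(P,2,→)
state=P head=2 tape=__22[2]2111__   (P,2)→(P,1,←)
state=P head=1 tape=__2[2]12111__   (P,2)→(P,1,←)
state=P head=0 tape=__[2]112111__   (P,2)→(P,1,←)
state=P head=-1 tape=_[_]1112111__   (P,_)→(Q,2,→)
state=Q head=0 tape=_2[1]112111__   (Q,1)→(P,2,→)
state=P head=1 tape=_22[1]12111__   (P,1)→(P,2,→)
state=P head=2 tape=_222[1]2111__   (P,1)→(P,2,→)
state=P head=3 tape=_2222[2]111__   (P,2)→(P,1,←)
state=P head=2 tape=_222[2]1111__   (P,2)→(P,1,←)
state=P head=1 tape=_22[2]11111__   (P,2)→(P,1,←)
state=P head=0 tape=_2[2]111111__   (P,2)→(P,1,←)
state=P head=-1 tape=_[2]1111111__   (P,2)→(P,1,←)
state=P head=-2 tape=[_]11111111__   (P,_)→(Q,2,→)
state=Q head=-1 tape=2[1]1111111__   (Q,1)→(P,2,→)
state=P head=0 tape=22[1]111111__   (P,1)→(P,2,→)
state=P head=1 tape=222[1]11111__   (P,1)→(P,2,→)
state=P head=2 tape=2222[1]1111__   (P,1)→(P,2,→)
state=P head=3 tape=22222[1]111__   (P,1)→(P,2,→)
state=P head=4 tape=222222[1]11__   (P,1)→(P,2,→)
state=P head=5 tape=2222222[1]1__   (P,1)→(P,2,→)
state=P head=6 tape=22222222[1]__   (P,1)→(P,2,→)
state=P head=7 tape=222222222[_]_   (P,_)→(Q,2,→)
state=Q head=8 tape=2222222222[_]
At halt the head is at cell 8.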